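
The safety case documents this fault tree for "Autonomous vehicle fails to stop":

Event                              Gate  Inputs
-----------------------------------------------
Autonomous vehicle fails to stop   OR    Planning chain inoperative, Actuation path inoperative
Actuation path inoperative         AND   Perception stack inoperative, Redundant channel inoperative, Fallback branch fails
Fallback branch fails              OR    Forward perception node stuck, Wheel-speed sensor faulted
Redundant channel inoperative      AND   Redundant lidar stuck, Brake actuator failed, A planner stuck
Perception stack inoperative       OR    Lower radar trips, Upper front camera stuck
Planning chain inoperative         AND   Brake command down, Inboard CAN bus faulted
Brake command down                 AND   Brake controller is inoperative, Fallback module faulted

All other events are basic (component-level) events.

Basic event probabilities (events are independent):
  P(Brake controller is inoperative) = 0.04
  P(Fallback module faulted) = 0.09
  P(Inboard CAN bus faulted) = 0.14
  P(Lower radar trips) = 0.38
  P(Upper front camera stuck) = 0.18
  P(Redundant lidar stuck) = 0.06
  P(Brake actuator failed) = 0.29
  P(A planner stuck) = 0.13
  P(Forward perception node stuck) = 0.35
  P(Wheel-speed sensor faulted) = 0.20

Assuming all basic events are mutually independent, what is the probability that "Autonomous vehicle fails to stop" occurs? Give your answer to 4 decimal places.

0.0010

P(Brake command down) [AND] = 0.04 × 0.09 = 0.003600
P(Planning chain inoperative) [AND] = 0.003600 × 0.14 = 0.000504
P(Perception stack inoperative) [OR] = 1 − (1−0.38) × (1−0.18) = 0.491600
P(Redundant channel inoperative) [AND] = 0.06 × 0.29 × 0.13 = 0.002262
P(Fallback branch fails) [OR] = 1 − (1−0.35) × (1−0.20) = 0.480000
P(Actuation path inoperative) [AND] = 0.491600 × 0.002262 × 0.480000 = 0.000534
P(Autonomous vehicle fails to stop) [OR] = 1 − (1−0.000504) × (1−0.000534) = 0.001038
Rounded to 4 decimal places: P(Autonomous vehicle fails to stop) ≈ 0.0010.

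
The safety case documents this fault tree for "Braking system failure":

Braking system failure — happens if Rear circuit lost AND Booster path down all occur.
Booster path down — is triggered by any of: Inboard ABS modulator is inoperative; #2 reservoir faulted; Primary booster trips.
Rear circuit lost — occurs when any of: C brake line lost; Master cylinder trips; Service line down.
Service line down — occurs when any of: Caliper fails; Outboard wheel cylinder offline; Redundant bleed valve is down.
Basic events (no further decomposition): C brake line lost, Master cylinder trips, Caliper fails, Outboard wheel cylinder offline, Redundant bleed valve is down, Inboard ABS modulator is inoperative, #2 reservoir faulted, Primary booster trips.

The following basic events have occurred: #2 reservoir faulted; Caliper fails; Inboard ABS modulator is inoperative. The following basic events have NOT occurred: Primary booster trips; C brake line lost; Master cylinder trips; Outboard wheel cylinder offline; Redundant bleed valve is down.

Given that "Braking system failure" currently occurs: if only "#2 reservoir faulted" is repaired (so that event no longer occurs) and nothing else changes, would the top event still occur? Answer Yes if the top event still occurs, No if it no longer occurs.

Yes

Counterfactual: set "#2 reservoir faulted" to not occurred.
Service line down [OR]: Caliper fails=occurs, Outboard wheel cylinder offline=not, Redundant bleed valve is down=not → at least one input occurs → occurs.
Rear circuit lost [OR]: C brake line lost=not, Master cylinder trips=not, Service line down=occurs → at least one input occurs → occurs.
Booster path down [OR]: Inboard ABS modulator is inoperative=occurs, #2 reservoir faulted=not, Primary booster trips=not → at least one input occurs → occurs.
Braking system failure [AND]: Rear circuit lost=occurs, Booster path down=occurs → all inputs occur → occurs.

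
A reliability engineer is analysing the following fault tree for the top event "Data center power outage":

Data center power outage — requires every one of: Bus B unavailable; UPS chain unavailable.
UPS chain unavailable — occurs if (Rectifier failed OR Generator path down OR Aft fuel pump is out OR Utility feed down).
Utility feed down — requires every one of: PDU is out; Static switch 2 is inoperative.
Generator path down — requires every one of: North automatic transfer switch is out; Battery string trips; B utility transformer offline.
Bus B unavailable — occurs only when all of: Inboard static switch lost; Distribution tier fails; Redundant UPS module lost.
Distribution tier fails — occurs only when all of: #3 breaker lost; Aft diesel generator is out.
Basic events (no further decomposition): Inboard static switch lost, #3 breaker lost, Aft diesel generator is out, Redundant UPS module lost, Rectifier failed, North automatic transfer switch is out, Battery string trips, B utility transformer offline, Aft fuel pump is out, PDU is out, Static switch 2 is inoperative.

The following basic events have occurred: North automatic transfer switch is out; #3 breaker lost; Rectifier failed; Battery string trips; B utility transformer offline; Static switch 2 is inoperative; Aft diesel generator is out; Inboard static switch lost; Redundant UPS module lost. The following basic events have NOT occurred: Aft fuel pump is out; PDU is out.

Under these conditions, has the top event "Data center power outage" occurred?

Distribution tier fails [AND]: #3 breaker lost=occurs, Aft diesel generator is out=occurs → all inputs occur → occurs.
Bus B unavailable [AND]: Inboard static switch lost=occurs, Distribution tier fails=occurs, Redundant UPS module lost=occurs → all inputs occur → occurs.
Generator path down [AND]: North automatic transfer switch is out=occurs, Battery string trips=occurs, B utility transformer offline=occurs → all inputs occur → occurs.
Utility feed down [AND]: PDU is out=not, Static switch 2 is inoperative=occurs → not all inputs occur → does not occur.
UPS chain unavailable [OR]: Rectifier failed=occurs, Generator path down=occurs, Aft fuel pump is out=not, Utility feed down=not → at least one input occurs → occurs.
Data center power outage [AND]: Bus B unavailable=occurs, UPS chain unavailable=occurs → all inputs occur → occurs.

Yes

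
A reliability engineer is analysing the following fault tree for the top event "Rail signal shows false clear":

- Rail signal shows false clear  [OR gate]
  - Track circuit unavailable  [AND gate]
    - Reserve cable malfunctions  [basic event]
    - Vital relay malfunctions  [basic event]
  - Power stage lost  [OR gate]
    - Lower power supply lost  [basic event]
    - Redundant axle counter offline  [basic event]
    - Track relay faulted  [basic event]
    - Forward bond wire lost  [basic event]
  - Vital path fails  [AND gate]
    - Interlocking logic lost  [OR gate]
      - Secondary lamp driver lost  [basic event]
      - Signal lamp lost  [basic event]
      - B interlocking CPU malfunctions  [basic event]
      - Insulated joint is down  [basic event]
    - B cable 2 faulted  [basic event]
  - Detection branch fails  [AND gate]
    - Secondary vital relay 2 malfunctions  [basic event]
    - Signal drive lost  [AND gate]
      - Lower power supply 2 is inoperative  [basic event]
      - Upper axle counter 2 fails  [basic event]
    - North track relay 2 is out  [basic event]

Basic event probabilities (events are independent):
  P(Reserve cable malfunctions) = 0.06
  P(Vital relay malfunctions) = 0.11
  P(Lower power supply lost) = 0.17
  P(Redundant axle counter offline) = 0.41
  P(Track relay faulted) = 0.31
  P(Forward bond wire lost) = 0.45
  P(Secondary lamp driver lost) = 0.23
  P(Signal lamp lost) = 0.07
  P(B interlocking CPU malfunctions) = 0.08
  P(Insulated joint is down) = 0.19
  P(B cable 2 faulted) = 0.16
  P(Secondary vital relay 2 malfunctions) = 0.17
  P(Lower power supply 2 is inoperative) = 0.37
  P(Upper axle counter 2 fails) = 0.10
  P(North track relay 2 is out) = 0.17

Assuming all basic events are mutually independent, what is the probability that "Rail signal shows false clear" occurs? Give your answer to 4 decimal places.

0.8293

P(Track circuit unavailable) [AND] = 0.06 × 0.11 = 0.006600
P(Power stage lost) [OR] = 1 − (1−0.17) × (1−0.41) × (1−0.31) × (1−0.45) = 0.814159
P(Interlocking logic lost) [OR] = 1 − (1−0.23) × (1−0.07) × (1−0.08) × (1−0.19) = 0.466362
P(Vital path fails) [AND] = 0.466362 × 0.16 = 0.074618
P(Signal drive lost) [AND] = 0.37 × 0.10 = 0.037000
P(Detection branch fails) [AND] = 0.17 × 0.037000 × 0.17 = 0.001069
P(Rail signal shows false clear) [OR] = 1 − (1−0.006600) × (1−0.814159) × (1−0.074618) × (1−0.001069) = 0.829344
Rounded to 4 decimal places: P(Rail signal shows false clear) ≈ 0.8293.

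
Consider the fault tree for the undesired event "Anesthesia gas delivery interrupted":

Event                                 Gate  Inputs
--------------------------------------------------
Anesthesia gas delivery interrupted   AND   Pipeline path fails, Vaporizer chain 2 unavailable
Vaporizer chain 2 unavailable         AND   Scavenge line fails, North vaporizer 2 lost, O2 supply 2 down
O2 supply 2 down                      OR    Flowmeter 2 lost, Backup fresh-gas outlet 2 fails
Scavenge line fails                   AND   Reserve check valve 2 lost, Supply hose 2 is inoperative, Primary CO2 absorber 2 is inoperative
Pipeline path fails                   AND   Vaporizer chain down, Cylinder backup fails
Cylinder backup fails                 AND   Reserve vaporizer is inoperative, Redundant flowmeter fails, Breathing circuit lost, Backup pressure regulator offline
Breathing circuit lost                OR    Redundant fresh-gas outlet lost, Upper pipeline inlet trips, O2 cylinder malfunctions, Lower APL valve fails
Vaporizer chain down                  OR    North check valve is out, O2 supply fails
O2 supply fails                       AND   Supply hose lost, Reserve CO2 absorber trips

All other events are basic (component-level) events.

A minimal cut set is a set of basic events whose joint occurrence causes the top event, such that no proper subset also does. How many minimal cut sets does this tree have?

O2 supply fails [AND]: one cut set from each child combined → 1 × 1 = 1 cut set(s).
Vaporizer chain down [OR]: union of children's cut sets → 2 cut set(s).
Breathing circuit lost [OR]: union of children's cut sets → 4 cut set(s).
Cylinder backup fails [AND]: one cut set from each child combined → 1 × 1 × 4 × 1 = 4 cut set(s).
Pipeline path fails [AND]: one cut set from each child combined → 2 × 4 = 8 cut set(s).
Scavenge line fails [AND]: one cut set from each child combined → 1 × 1 × 1 = 1 cut set(s).
O2 supply 2 down [OR]: union of children's cut sets → 2 cut set(s).
Vaporizer chain 2 unavailable [AND]: one cut set from each child combined → 1 × 1 × 2 = 2 cut set(s).
Anesthesia gas delivery interrupted [AND]: one cut set from each child combined → 8 × 2 = 16 cut set(s).

16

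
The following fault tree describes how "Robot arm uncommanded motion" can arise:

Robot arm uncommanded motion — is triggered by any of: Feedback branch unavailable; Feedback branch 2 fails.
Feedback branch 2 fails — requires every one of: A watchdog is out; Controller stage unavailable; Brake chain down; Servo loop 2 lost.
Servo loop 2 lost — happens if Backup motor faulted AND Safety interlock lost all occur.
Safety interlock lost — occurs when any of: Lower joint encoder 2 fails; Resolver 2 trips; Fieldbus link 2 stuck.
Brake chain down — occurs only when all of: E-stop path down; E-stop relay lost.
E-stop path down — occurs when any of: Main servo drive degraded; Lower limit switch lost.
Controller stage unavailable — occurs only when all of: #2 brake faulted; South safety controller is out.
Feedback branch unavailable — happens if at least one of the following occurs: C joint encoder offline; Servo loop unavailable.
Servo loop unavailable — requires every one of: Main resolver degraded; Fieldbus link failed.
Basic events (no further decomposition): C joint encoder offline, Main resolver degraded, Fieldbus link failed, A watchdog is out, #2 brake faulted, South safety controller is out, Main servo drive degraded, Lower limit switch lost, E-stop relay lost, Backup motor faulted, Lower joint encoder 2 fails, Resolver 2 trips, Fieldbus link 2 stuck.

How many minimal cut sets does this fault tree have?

Servo loop unavailable [AND]: one cut set from each child combined → 1 × 1 = 1 cut set(s).
Feedback branch unavailable [OR]: union of children's cut sets → 2 cut set(s).
Controller stage unavailable [AND]: one cut set from each child combined → 1 × 1 = 1 cut set(s).
E-stop path down [OR]: union of children's cut sets → 2 cut set(s).
Brake chain down [AND]: one cut set from each child combined → 2 × 1 = 2 cut set(s).
Safety interlock lost [OR]: union of children's cut sets → 3 cut set(s).
Servo loop 2 lost [AND]: one cut set from each child combined → 1 × 3 = 3 cut set(s).
Feedback branch 2 fails [AND]: one cut set from each child combined → 1 × 1 × 2 × 3 = 6 cut set(s).
Robot arm uncommanded motion [OR]: union of children's cut sets → 8 cut set(s).
Minimal cut sets: {C joint encoder offline}; {Fieldbus link failed, Main resolver degraded}; {#2 brake faulted, A watchdog is out, Backup motor faulted, E-stop relay lost, Lower joint encoder 2 fails, Main servo drive degraded, South safety controller is out}; {#2 brake faulted, A watchdog is out, Backup motor faulted, E-stop relay lost, Main servo drive degraded, Resolver 2 trips, South safety controller is out}; {#2 brake faulted, A watchdog is out, Backup motor faulted, E-stop relay lost, Fieldbus link 2 stuck, Main servo drive degraded, South safety controller is out}; {#2 brake faulted, A watchdog is out, Backup motor faulted, E-stop relay lost, Lower joint encoder 2 fails, Lower limit switch lost, South safety controller is out}; {#2 brake faulted, A watchdog is out, Backup motor faulted, E-stop relay lost, Lower limit switch lost, Resolver 2 trips, South safety controller is out}; {#2 brake faulted, A watchdog is out, Backup motor faulted, E-stop relay lost, Fieldbus link 2 stuck, Lower limit switch lost, South safety controller is out}.

8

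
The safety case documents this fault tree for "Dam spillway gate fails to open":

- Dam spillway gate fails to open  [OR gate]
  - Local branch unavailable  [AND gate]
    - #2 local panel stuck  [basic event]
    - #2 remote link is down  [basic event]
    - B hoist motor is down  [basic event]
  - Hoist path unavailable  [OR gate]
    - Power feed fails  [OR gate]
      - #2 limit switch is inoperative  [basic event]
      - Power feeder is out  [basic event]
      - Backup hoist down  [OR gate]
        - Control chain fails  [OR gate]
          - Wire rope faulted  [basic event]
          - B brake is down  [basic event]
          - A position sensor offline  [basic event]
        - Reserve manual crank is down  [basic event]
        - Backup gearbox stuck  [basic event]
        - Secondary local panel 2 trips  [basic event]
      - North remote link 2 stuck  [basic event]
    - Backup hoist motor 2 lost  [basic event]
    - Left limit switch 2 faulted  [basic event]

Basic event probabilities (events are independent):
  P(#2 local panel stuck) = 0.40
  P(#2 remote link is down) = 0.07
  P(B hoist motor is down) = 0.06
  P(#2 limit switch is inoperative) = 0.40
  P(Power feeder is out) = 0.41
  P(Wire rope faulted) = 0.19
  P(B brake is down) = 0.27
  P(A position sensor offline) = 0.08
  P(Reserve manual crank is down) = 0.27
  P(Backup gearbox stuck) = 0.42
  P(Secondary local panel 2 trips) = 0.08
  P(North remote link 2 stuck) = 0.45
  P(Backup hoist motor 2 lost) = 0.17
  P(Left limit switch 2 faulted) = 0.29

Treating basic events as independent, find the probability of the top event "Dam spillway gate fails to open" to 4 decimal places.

P(Local branch unavailable) [AND] = 0.40 × 0.07 × 0.06 = 0.001680
P(Control chain fails) [OR] = 1 − (1−0.19) × (1−0.27) × (1−0.08) = 0.456004
P(Backup hoist down) [OR] = 1 − (1−0.456004) × (1−0.27) × (1−0.42) × (1−0.08) = 0.788098
P(Power feed fails) [OR] = 1 − (1−0.40) × (1−0.41) × (1−0.788098) × (1−0.45) = 0.958743
P(Hoist path unavailable) [OR] = 1 − (1−0.958743) × (1−0.17) × (1−0.29) = 0.975687
P(Dam spillway gate fails to open) [OR] = 1 − (1−0.001680) × (1−0.975687) = 0.975728
Rounded to 4 decimal places: P(Dam spillway gate fails to open) ≈ 0.9757.

0.9757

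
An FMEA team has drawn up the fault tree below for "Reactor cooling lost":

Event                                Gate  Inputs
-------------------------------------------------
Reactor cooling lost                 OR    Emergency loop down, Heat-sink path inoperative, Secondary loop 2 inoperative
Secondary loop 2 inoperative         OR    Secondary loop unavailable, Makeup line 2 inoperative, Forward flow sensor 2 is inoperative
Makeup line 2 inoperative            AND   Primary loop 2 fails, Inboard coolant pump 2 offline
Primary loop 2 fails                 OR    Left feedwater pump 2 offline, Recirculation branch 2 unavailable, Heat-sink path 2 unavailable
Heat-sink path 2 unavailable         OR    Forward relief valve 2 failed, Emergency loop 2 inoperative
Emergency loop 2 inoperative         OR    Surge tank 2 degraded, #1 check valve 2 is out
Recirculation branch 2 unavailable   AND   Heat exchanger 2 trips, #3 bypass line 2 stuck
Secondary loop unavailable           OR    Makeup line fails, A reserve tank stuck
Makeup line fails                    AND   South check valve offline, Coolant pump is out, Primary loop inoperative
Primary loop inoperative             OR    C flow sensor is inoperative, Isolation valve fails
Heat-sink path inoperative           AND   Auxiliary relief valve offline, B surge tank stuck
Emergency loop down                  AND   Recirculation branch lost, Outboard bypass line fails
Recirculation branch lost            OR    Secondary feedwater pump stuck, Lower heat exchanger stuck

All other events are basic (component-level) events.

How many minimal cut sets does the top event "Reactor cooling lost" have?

Recirculation branch lost [OR]: union of children's cut sets → 2 cut set(s).
Emergency loop down [AND]: one cut set from each child combined → 2 × 1 = 2 cut set(s).
Heat-sink path inoperative [AND]: one cut set from each child combined → 1 × 1 = 1 cut set(s).
Primary loop inoperative [OR]: union of children's cut sets → 2 cut set(s).
Makeup line fails [AND]: one cut set from each child combined → 1 × 1 × 2 = 2 cut set(s).
Secondary loop unavailable [OR]: union of children's cut sets → 3 cut set(s).
Recirculation branch 2 unavailable [AND]: one cut set from each child combined → 1 × 1 = 1 cut set(s).
Emergency loop 2 inoperative [OR]: union of children's cut sets → 2 cut set(s).
Heat-sink path 2 unavailable [OR]: union of children's cut sets → 3 cut set(s).
Primary loop 2 fails [OR]: union of children's cut sets → 5 cut set(s).
Makeup line 2 inoperative [AND]: one cut set from each child combined → 5 × 1 = 5 cut set(s).
Secondary loop 2 inoperative [OR]: union of children's cut sets → 9 cut set(s).
Reactor cooling lost [OR]: union of children's cut sets → 12 cut set(s).

12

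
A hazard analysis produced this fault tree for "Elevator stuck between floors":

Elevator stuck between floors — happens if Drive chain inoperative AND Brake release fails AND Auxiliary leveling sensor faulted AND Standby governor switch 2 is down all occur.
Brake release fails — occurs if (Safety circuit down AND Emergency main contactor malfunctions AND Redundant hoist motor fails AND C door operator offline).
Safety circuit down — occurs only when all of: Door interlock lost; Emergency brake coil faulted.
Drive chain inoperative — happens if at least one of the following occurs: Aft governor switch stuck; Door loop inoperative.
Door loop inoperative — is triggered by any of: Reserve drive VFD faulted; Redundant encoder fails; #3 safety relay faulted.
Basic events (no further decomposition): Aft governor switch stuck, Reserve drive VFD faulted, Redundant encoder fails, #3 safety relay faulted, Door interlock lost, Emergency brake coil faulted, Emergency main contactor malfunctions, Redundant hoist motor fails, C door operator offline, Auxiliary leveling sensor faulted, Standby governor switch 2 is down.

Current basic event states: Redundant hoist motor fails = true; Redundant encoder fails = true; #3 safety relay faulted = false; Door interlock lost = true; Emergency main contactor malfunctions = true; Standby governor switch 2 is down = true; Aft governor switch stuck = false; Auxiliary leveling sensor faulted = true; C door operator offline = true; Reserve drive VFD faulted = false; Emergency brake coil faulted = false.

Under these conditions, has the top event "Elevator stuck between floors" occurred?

Door loop inoperative [OR]: Reserve drive VFD faulted=not, Redundant encoder fails=occurs, #3 safety relay faulted=not → at least one input occurs → occurs.
Drive chain inoperative [OR]: Aft governor switch stuck=not, Door loop inoperative=occurs → at least one input occurs → occurs.
Safety circuit down [AND]: Door interlock lost=occurs, Emergency brake coil faulted=not → not all inputs occur → does not occur.
Brake release fails [AND]: Safety circuit down=not, Emergency main contactor malfunctions=occurs, Redundant hoist motor fails=occurs, C door operator offline=occurs → not all inputs occur → does not occur.
Elevator stuck between floors [AND]: Drive chain inoperative=occurs, Brake release fails=not, Auxiliary leveling sensor faulted=occurs, Standby governor switch 2 is down=occurs → not all inputs occur → does not occur.

No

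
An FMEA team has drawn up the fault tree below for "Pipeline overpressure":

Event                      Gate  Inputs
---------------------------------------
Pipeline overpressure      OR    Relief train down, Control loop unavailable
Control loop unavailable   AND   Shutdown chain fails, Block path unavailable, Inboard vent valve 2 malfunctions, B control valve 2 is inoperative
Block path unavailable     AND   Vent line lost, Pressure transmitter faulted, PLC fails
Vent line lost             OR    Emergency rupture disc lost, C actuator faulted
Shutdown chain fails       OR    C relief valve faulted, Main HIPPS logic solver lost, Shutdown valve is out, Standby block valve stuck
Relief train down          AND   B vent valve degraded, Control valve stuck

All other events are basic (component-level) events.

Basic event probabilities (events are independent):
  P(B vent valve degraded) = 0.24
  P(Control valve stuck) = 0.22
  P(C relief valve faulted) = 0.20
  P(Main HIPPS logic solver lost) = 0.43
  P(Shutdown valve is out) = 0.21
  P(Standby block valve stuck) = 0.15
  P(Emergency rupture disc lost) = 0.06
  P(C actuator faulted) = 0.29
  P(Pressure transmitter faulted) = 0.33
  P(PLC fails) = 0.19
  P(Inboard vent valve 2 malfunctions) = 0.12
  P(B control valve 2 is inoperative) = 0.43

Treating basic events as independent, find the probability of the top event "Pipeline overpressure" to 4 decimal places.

0.0535

P(Relief train down) [AND] = 0.24 × 0.22 = 0.052800
P(Shutdown chain fails) [OR] = 1 − (1−0.20) × (1−0.43) × (1−0.21) × (1−0.15) = 0.693796
P(Vent line lost) [OR] = 1 − (1−0.06) × (1−0.29) = 0.332600
P(Block path unavailable) [AND] = 0.332600 × 0.33 × 0.19 = 0.020854
P(Control loop unavailable) [AND] = 0.693796 × 0.020854 × 0.12 × 0.43 = 0.000747
P(Pipeline overpressure) [OR] = 1 − (1−0.052800) × (1−0.000747) = 0.053508
Rounded to 4 decimal places: P(Pipeline overpressure) ≈ 0.0535.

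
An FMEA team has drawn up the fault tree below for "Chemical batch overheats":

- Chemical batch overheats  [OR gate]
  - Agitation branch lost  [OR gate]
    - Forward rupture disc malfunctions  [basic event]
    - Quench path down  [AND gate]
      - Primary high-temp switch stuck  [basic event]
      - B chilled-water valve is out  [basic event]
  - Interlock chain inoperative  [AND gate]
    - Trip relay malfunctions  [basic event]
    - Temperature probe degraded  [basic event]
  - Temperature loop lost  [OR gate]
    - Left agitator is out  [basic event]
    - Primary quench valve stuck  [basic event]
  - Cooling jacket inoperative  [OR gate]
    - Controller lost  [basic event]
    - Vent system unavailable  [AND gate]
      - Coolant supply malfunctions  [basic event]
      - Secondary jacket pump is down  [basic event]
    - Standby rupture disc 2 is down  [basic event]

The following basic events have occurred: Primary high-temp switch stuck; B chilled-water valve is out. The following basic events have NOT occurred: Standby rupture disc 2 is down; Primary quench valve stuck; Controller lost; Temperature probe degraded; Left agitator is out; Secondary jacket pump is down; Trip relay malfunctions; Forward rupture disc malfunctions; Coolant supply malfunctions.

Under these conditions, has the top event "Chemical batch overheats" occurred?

Quench path down [AND]: Primary high-temp switch stuck=occurs, B chilled-water valve is out=occurs → all inputs occur → occurs.
Agitation branch lost [OR]: Forward rupture disc malfunctions=not, Quench path down=occurs → at least one input occurs → occurs.
Interlock chain inoperative [AND]: Trip relay malfunctions=not, Temperature probe degraded=not → not all inputs occur → does not occur.
Temperature loop lost [OR]: Left agitator is out=not, Primary quench valve stuck=not → no input occurs → does not occur.
Vent system unavailable [AND]: Coolant supply malfunctions=not, Secondary jacket pump is down=not → not all inputs occur → does not occur.
Cooling jacket inoperative [OR]: Controller lost=not, Vent system unavailable=not, Standby rupture disc 2 is down=not → no input occurs → does not occur.
Chemical batch overheats [OR]: Agitation branch lost=occurs, Interlock chain inoperative=not, Temperature loop lost=not, Cooling jacket inoperative=not → at least one input occurs → occurs.

Yes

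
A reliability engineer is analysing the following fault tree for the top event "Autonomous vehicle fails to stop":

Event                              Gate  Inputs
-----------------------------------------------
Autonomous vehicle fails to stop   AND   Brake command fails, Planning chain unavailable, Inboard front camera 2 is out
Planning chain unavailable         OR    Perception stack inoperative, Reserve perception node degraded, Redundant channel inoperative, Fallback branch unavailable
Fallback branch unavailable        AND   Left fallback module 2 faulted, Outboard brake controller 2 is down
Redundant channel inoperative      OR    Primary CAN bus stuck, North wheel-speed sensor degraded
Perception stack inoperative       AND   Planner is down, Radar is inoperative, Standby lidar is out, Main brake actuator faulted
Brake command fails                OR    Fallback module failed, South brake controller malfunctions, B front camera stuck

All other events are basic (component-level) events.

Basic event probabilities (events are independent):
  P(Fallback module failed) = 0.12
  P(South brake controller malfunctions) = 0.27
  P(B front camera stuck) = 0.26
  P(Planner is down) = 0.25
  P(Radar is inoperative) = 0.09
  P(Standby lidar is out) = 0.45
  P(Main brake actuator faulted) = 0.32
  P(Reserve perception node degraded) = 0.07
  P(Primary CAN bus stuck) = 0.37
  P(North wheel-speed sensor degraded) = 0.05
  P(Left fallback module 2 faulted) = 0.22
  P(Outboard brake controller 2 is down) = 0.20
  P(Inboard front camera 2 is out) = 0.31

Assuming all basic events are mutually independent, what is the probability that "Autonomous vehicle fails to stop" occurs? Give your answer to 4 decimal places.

P(Brake command fails) [OR] = 1 − (1−0.12) × (1−0.27) × (1−0.26) = 0.524624
P(Perception stack inoperative) [AND] = 0.25 × 0.09 × 0.45 × 0.32 = 0.003240
P(Redundant channel inoperative) [OR] = 1 − (1−0.37) × (1−0.05) = 0.401500
P(Fallback branch unavailable) [AND] = 0.22 × 0.20 = 0.044000
P(Planning chain unavailable) [OR] = 1 − (1−0.003240) × (1−0.07) × (1−0.401500) × (1−0.044000) = 0.469610
P(Autonomous vehicle fails to stop) [AND] = 0.524624 × 0.469610 × 0.31 = 0.076374
Rounded to 4 decimal places: P(Autonomous vehicle fails to stop) ≈ 0.0764.

0.0764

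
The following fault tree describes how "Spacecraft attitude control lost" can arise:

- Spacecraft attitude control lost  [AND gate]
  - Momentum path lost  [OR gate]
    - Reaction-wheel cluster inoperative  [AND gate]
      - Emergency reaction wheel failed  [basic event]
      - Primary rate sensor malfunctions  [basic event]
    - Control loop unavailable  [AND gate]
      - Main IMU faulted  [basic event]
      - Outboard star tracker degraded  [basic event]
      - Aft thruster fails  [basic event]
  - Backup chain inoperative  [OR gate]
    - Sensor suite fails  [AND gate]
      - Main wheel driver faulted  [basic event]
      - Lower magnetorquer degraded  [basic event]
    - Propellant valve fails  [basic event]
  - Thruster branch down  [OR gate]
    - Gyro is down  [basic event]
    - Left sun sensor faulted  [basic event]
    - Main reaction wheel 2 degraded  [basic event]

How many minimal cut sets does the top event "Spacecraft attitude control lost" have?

Reaction-wheel cluster inoperative [AND]: one cut set from each child combined → 1 × 1 = 1 cut set(s).
Control loop unavailable [AND]: one cut set from each child combined → 1 × 1 × 1 = 1 cut set(s).
Momentum path lost [OR]: union of children's cut sets → 2 cut set(s).
Sensor suite fails [AND]: one cut set from each child combined → 1 × 1 = 1 cut set(s).
Backup chain inoperative [OR]: union of children's cut sets → 2 cut set(s).
Thruster branch down [OR]: union of children's cut sets → 3 cut set(s).
Spacecraft attitude control lost [AND]: one cut set from each child combined → 2 × 2 × 3 = 12 cut set(s).

12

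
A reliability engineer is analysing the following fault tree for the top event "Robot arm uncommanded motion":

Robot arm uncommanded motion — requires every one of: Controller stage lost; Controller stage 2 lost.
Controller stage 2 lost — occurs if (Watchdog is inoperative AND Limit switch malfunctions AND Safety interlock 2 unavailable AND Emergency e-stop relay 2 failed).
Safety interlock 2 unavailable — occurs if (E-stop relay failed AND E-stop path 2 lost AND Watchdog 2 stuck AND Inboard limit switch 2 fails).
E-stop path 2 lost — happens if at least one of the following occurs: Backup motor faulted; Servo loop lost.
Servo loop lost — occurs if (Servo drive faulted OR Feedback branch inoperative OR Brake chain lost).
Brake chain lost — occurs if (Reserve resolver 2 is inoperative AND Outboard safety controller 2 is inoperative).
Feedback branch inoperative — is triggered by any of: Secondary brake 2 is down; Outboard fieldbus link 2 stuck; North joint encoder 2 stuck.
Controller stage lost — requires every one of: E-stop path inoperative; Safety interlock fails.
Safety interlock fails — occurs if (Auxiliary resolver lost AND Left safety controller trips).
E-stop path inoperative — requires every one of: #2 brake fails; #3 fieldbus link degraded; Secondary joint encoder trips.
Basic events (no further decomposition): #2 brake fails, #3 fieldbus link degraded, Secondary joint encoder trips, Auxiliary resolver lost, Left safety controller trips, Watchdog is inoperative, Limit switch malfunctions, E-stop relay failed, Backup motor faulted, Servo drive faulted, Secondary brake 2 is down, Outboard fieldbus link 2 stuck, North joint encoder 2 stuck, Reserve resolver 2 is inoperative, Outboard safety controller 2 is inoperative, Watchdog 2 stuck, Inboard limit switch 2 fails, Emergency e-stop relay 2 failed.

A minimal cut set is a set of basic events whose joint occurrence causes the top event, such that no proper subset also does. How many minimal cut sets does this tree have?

E-stop path inoperative [AND]: one cut set from each child combined → 1 × 1 × 1 = 1 cut set(s).
Safety interlock fails [AND]: one cut set from each child combined → 1 × 1 = 1 cut set(s).
Controller stage lost [AND]: one cut set from each child combined → 1 × 1 = 1 cut set(s).
Feedback branch inoperative [OR]: union of children's cut sets → 3 cut set(s).
Brake chain lost [AND]: one cut set from each child combined → 1 × 1 = 1 cut set(s).
Servo loop lost [OR]: union of children's cut sets → 5 cut set(s).
E-stop path 2 lost [OR]: union of children's cut sets → 6 cut set(s).
Safety interlock 2 unavailable [AND]: one cut set from each child combined → 1 × 6 × 1 × 1 = 6 cut set(s).
Controller stage 2 lost [AND]: one cut set from each child combined → 1 × 1 × 6 × 1 = 6 cut set(s).
Robot arm uncommanded motion [AND]: one cut set from each child combined → 1 × 6 = 6 cut set(s).
Minimal cut sets: {#2 brake fails, #3 fieldbus link degraded, Auxiliary resolver lost, Backup motor faulted, E-stop relay failed, Emergency e-stop relay 2 failed, Inboard limit switch 2 fails, Left safety controller trips, Limit switch malfunctions, Secondary joint encoder trips, Watchdog 2 stuck, Watchdog is inoperative}; {#2 brake fails, #3 fieldbus link degraded, Auxiliary resolver lost, E-stop relay failed, Emergency e-stop relay 2 failed, Inboard limit switch 2 fails, Left safety controller trips, Limit switch malfunctions, Secondary joint encoder trips, Servo drive faulted, Watchdog 2 stuck, Watchdog is inoperative}; {#2 brake fails, #3 fieldbus link degraded, Auxiliary resolver lost, E-stop relay failed, Emergency e-stop relay 2 failed, Inboard limit switch 2 fails, Left safety controller trips, Limit switch malfunctions, Secondary brake 2 is down, Secondary joint encoder trips, Watchdog 2 stuck, Watchdog is inoperative}; {#2 brake fails, #3 fieldbus link degraded, Auxiliary resolver lost, E-stop relay failed, Emergency e-stop relay 2 failed, Inboard limit switch 2 fails, Left safety controller trips, Limit switch malfunctions, Outboard fieldbus link 2 stuck, Secondary joint encoder trips, Watchdog 2 stuck, Watchdog is inoperative}; {#2 brake fails, #3 fieldbus link degraded, Auxiliary resolver lost, E-stop relay failed, Emergency e-stop relay 2 failed, Inboard limit switch 2 fails, Left safety controller trips, Limit switch malfunctions, North joint encoder 2 stuck, Secondary joint encoder trips, Watchdog 2 stuck, Watchdog is inoperative}; {#2 brake fails, #3 fieldbus link degraded, Auxiliary resolver lost, E-stop relay failed, Emergency e-stop relay 2 failed, Inboard limit switch 2 fails, Left safety controller trips, Limit switch malfunctions, Outboard safety controller 2 is inoperative, Reserve resolver 2 is inoperative, Secondary joint encoder trips, Watchdog 2 stuck, Watchdog is inoperative}.

6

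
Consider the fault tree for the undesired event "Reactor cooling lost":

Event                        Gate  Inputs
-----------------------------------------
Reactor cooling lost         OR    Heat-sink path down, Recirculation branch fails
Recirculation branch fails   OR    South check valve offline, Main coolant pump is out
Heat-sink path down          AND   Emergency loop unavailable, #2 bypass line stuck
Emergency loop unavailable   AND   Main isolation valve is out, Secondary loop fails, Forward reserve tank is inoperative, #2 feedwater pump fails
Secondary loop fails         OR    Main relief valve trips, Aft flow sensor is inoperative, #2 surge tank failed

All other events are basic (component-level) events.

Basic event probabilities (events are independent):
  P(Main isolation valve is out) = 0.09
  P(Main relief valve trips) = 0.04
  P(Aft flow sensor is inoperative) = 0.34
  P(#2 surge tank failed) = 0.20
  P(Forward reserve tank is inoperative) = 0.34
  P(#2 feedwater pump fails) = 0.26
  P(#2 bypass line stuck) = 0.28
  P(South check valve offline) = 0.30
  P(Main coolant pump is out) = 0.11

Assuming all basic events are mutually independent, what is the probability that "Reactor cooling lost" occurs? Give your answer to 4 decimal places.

P(Secondary loop fails) [OR] = 1 − (1−0.04) × (1−0.34) × (1−0.20) = 0.493120
P(Emergency loop unavailable) [AND] = 0.09 × 0.493120 × 0.34 × 0.26 = 0.003923
P(Heat-sink path down) [AND] = 0.003923 × 0.28 = 0.001098
P(Recirculation branch fails) [OR] = 1 − (1−0.30) × (1−0.11) = 0.377000
P(Reactor cooling lost) [OR] = 1 − (1−0.001098) × (1−0.377000) = 0.377684
Rounded to 4 decimal places: P(Reactor cooling lost) ≈ 0.3777.

0.3777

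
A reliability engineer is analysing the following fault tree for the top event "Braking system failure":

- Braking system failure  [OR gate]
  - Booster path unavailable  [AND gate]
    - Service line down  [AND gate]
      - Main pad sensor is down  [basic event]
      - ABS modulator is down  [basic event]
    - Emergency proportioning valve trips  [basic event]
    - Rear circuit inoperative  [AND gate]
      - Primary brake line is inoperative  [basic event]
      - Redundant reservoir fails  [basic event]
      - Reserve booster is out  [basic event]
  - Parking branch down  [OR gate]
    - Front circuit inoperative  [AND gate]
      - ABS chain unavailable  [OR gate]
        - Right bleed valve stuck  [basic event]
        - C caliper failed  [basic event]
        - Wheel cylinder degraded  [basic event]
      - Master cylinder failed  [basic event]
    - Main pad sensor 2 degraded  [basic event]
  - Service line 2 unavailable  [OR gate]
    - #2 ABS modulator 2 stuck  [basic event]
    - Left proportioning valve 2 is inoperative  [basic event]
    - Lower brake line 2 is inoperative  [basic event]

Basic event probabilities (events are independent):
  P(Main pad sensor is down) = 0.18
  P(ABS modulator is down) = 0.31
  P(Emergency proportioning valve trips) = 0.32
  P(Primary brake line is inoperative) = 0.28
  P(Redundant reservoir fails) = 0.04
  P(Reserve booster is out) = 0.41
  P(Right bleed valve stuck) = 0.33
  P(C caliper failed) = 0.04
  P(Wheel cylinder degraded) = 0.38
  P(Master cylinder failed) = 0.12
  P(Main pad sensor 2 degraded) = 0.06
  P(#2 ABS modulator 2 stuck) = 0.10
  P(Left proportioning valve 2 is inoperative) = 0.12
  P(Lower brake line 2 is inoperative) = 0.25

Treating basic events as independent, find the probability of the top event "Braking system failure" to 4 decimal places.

P(Service line down) [AND] = 0.18 × 0.31 = 0.055800
P(Rear circuit inoperative) [AND] = 0.28 × 0.04 × 0.41 = 0.004592
P(Booster path unavailable) [AND] = 0.055800 × 0.32 × 0.004592 = 0.000082
P(ABS chain unavailable) [OR] = 1 − (1−0.33) × (1−0.04) × (1−0.38) = 0.601216
P(Front circuit inoperative) [AND] = 0.601216 × 0.12 = 0.072146
P(Parking branch down) [OR] = 1 − (1−0.072146) × (1−0.06) = 0.127817
P(Service line 2 unavailable) [OR] = 1 − (1−0.10) × (1−0.12) × (1−0.25) = 0.406000
P(Braking system failure) [OR] = 1 − (1−0.000082) × (1−0.127817) × (1−0.406000) = 0.481966
Rounded to 4 decimal places: P(Braking system failure) ≈ 0.4820.

0.4820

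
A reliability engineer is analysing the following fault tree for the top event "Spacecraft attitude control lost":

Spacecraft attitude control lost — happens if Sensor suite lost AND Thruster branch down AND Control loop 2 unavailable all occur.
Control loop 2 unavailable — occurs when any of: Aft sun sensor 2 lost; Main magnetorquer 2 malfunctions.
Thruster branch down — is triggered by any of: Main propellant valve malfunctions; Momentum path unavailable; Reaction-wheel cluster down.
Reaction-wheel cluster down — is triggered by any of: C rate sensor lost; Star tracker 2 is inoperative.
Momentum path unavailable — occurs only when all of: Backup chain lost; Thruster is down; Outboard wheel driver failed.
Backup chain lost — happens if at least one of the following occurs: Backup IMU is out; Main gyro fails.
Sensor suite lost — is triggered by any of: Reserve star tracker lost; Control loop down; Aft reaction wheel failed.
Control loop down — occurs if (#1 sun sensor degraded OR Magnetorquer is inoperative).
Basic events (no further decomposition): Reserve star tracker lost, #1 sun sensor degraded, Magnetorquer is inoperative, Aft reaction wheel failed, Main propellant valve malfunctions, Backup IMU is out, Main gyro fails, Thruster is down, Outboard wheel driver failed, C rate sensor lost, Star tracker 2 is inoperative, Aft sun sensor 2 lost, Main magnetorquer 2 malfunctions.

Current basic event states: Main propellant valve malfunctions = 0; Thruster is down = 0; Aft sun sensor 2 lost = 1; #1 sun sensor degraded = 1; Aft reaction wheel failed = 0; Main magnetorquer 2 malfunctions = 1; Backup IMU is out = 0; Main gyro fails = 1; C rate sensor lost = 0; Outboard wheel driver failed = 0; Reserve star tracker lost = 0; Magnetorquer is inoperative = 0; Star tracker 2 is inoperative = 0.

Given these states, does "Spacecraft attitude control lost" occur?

Control loop down [OR]: #1 sun sensor degraded=occurs, Magnetorquer is inoperative=not → at least one input occurs → occurs.
Sensor suite lost [OR]: Reserve star tracker lost=not, Control loop down=occurs, Aft reaction wheel failed=not → at least one input occurs → occurs.
Backup chain lost [OR]: Backup IMU is out=not, Main gyro fails=occurs → at least one input occurs → occurs.
Momentum path unavailable [AND]: Backup chain lost=occurs, Thruster is down=not, Outboard wheel driver failed=not → not all inputs occur → does not occur.
Reaction-wheel cluster down [OR]: C rate sensor lost=not, Star tracker 2 is inoperative=not → no input occurs → does not occur.
Thruster branch down [OR]: Main propellant valve malfunctions=not, Momentum path unavailable=not, Reaction-wheel cluster down=not → no input occurs → does not occur.
Control loop 2 unavailable [OR]: Aft sun sensor 2 lost=occurs, Main magnetorquer 2 malfunctions=occurs → at least one input occurs → occurs.
Spacecraft attitude control lost [AND]: Sensor suite lost=occurs, Thruster branch down=not, Control loop 2 unavailable=occurs → not all inputs occur → does not occur.

No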